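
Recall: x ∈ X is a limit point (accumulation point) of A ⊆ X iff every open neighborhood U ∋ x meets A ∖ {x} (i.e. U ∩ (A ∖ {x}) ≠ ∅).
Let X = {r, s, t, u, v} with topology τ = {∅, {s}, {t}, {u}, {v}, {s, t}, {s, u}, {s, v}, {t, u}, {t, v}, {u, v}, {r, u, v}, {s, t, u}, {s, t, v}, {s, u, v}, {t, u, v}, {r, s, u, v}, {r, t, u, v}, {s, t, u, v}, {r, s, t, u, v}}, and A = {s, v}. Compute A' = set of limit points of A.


A' = {r}

For each x ∈ X, list the open sets U ∈ τ with x ∈ U, then check whether U ∩ (A ∖ {x}) ≠ ∅ for every such U.
  x = r: opens ∋ x are {r, u, v}, {r, s, u, v}, {r, t, u, v}, {r, s, t, u, v}; each meets A ∖ {r}, so x IS a limit point.
  x = s: open {s} ∋ x has {s} ∩ (A ∖ {s}) = ∅, so x is NOT a limit point.
  x = t: open {t} ∋ x has {t} ∩ (A ∖ {t}) = ∅, so x is NOT a limit point.
  x = u: open {u} ∋ x has {u} ∩ (A ∖ {u}) = ∅, so x is NOT a limit point.
  x = v: open {v} ∋ x has {v} ∩ (A ∖ {v}) = ∅, so x is NOT a limit point.
Collecting: A' = {r}.


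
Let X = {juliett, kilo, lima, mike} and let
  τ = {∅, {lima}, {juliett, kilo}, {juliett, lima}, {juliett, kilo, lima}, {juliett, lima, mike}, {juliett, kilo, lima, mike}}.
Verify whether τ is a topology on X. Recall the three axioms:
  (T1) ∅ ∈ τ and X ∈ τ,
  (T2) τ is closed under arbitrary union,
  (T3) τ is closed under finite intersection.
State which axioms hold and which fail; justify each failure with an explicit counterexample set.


τ is NOT a topology on X.

Axiom (T1): ∅ ∈ τ? Yes; X ∈ τ? Yes.
Axiom (T2/T3): check pairwise unions and intersections of members of τ.
Counterexample for (T3): {juliett, kilo} ∩ {juliett, lima} = {juliett} ∉ τ. Therefore τ is NOT a topology.


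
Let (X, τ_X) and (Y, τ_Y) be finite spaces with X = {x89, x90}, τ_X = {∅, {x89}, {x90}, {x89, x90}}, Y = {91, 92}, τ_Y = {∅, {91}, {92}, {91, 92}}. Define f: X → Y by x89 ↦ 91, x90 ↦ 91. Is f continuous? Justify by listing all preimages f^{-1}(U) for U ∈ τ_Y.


f IS continuous.

Compute f^{-1}(U) for each U ∈ τ_Y:
  U = ∅: f^{-1}(U) = ∅ ∈ τ_X ✓.
  U = {91}: f^{-1}(U) = {x89, x90} ∈ τ_X ✓.
  U = {92}: f^{-1}(U) = ∅ ∈ τ_X ✓.
  U = {91, 92}: f^{-1}(U) = {x89, x90} ∈ τ_X ✓.
Every preimage lies in τ_X, so f IS continuous.


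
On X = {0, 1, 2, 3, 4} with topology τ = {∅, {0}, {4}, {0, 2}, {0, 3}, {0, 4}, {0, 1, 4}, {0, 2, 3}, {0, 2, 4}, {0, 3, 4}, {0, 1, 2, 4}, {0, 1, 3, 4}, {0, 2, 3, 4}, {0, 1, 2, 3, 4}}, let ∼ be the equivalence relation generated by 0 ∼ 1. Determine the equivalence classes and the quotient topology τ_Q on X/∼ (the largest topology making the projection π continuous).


X/∼ = {[0=1], [2], [3], [4]}; |τ_Q| = 6.

Equivalence classes: [0=1], [2], [3], [4].
Quotient map π: X → X/∼ sends 0 ↦ [0=1], 1 ↦ [0=1], 2 ↦ [2], 3 ↦ [3], 4 ↦ [4].
For each subset V ⊆ X/∼, compute π^{-1}(V) ⊆ X and check whether π^{-1}(V) ∈ τ. V is open in τ_Q iff π^{-1}(V) ∈ τ.
  V = {}: π^{-1}(V) = ∅ ∈ τ ✓.
  V = {[0=1]}: π^{-1}(V) = {0, 1} ∉ τ ✗.
  V = {[2]}: π^{-1}(V) = {2} ∉ τ ✗.
  V = {[0=1], [2]}: π^{-1}(V) = {0, 1, 2} ∉ τ ✗.
  V = {[3]}: π^{-1}(V) = {3} ∉ τ ✗.
  V = {[0=1], [3]}: π^{-1}(V) = {0, 1, 3} ∉ τ ✗.
  V = {[2], [3]}: π^{-1}(V) = {2, 3} ∉ τ ✗.
  V = {[0=1], [2], [3]}: π^{-1}(V) = {0, 1, 2, 3} ∉ τ ✗.
  V = {[4]}: π^{-1}(V) = {4} ∈ τ ✓.
  V = {[0=1], [4]}: π^{-1}(V) = {0, 1, 4} ∈ τ ✓.
  V = {[2], [4]}: π^{-1}(V) = {2, 4} ∉ τ ✗.
  V = {[0=1], [2], [4]}: π^{-1}(V) = {0, 1, 2, 4} ∈ τ ✓.
  V = {[3], [4]}: π^{-1}(V) = {3, 4} ∉ τ ✗.
  V = {[0=1], [3], [4]}: π^{-1}(V) = {0, 1, 3, 4} ∈ τ ✓.
  V = {[2], [3], [4]}: π^{-1}(V) = {2, 3, 4} ∉ τ ✗.
  V = {[0=1], [2], [3], [4]}: π^{-1}(V) = {0, 1, 2, 3, 4} ∈ τ ✓.
Open sets in the quotient: τ_Q = {{}, {[4]}, {[0=1], [4]}, {[0=1], [2], [4]}, {[0=1], [3], [4]}, {[0=1], [2], [3], [4]}} (6 elements).


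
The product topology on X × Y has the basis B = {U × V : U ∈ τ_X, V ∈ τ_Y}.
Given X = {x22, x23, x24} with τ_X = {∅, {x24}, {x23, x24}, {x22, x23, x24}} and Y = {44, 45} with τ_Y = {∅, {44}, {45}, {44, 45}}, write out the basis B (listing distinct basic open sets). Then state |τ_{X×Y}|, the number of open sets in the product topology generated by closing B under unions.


Basis B = {∅ × ∅, {x24} × {44}, {x24} × {45}, {x23, x24} × {44}, {x23, x24} × {45}, {x24} × {44, 45}, {x22, x23, x24} × {44}, {x22, x23, x24} × {45}, {x23, x24} × {44, 45}, {x22, x23, x24} × {44, 45}}; |τ_{X×Y}| = 16.

Enumerate products U × V with U ∈ τ_X, V ∈ τ_Y (deduplicated):
  ∅ × ∅ = {} (∅)
  {x24} × {44} = {(x24,44)}
  {x24} × {45} = {(x24,45)}
  {x23, x24} × {44} = {(x23,44), (x24,44)}
  {x23, x24} × {45} = {(x23,45), (x24,45)}
  {x24} × {44, 45} = {(x24,44), (x24,45)}
  {x22, x23, x24} × {44} = {(x22,44), (x23,44), (x24,44)}
  {x22, x23, x24} × {45} = {(x22,45), (x23,45), (x24,45)}
  {x23, x24} × {44, 45} = {(x23,44), (x23,45), (x24,44), (x24,45)}
  {x22, x23, x24} × {44, 45} = {(x22,44), (x22,45), (x23,44), (x23,45), (x24,44), (x24,45)}
These 10 distinct sets form the basis B.
Close under arbitrary unions to get τ_{X×Y}; counting gives |τ_{X×Y}| = 16.


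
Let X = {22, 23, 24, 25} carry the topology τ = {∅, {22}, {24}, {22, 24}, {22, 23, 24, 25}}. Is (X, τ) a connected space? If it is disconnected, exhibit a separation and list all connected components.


(X, τ) is connected.

Find clopen sets (U ∈ τ with X ∖ U ∈ τ):
  U = ∅, X ∖ U = {22, 23, 24, 25} — both open, so U is clopen.
  U = {22, 23, 24, 25}, X ∖ U = ∅ — both open, so U is clopen.
Only trivial clopens (∅ and X) exist, so (X, τ) is connected.
Compute connected components by grouping points that agree on all clopens:
  component: {22, 23, 24, 25}


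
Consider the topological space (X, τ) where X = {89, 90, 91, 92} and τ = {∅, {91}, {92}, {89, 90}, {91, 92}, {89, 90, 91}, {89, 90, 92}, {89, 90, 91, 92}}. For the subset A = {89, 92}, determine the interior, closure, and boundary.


int(A) = {92}, cl(A) = {89, 90, 92}, ∂A = {89, 90}.

Closed sets in (X, τ) are complements of opens:
  closed(X, τ) = {∅, {91}, {92}, {89, 90}, {91, 92}, {89, 90, 91}, {89, 90, 92}, {89, 90, 91, 92}}.
int(A) = ⋃ {U ∈ τ : U ⊆ A}. Opens contained in A: ∅, {92}.
Taking the union of these: int(A) = {92}.
cl(A) = ⋂ {C closed : A ⊆ C}. Closed sets containing A: {89, 90, 92}, {89, 90, 91, 92}.
Intersecting these: cl(A) = {89, 90, 92}.
∂A = cl(A) ∖ int(A) = {89, 90, 92} ∖ {92} = {89, 90}.


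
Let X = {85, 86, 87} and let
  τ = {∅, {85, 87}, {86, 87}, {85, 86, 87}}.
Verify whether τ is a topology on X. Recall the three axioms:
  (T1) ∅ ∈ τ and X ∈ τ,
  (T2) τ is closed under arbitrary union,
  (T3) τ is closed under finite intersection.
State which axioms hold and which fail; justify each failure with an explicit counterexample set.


τ is NOT a topology on X.

Axiom (T1): ∅ ∈ τ? Yes; X ∈ τ? Yes.
Axiom (T2/T3): check pairwise unions and intersections of members of τ.
Counterexample for (T3): {85, 87} ∩ {86, 87} = {87} ∉ τ. Therefore τ is NOT a topology.


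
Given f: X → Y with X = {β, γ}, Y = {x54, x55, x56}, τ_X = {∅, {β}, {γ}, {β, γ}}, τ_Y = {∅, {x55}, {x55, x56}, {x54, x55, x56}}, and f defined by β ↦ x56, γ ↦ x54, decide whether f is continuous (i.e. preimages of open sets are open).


f IS continuous.

Compute f^{-1}(U) for each U ∈ τ_Y:
  U = ∅: f^{-1}(U) = ∅ ∈ τ_X ✓.
  U = {x55}: f^{-1}(U) = ∅ ∈ τ_X ✓.
  U = {x55, x56}: f^{-1}(U) = {β} ∈ τ_X ✓.
  U = {x54, x55, x56}: f^{-1}(U) = {β, γ} ∈ τ_X ✓.
Every preimage lies in τ_X, so f IS continuous.


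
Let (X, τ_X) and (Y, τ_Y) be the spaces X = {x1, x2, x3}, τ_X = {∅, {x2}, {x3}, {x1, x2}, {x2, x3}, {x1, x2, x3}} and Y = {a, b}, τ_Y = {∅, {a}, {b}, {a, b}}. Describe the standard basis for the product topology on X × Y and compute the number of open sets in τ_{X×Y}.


Basis B = {∅ × ∅, {x2} × {a}, {x2} × {b}, {x3} × {a}, {x3} × {b}, {x1, x2} × {a}, {x1, x2} × {b}, {x2} × {a, b}, {x2, x3} × {a}, {x2, x3} × {b}, {x3} × {a, b}, {x1, x2, x3} × {a}, {x1, x2, x3} × {b}, {x1, x2} × {a, b}, {x2, x3} × {a, b}, {x1, x2, x3} × {a, b}}; |τ_{X×Y}| = 36.

Enumerate products U × V with U ∈ τ_X, V ∈ τ_Y (deduplicated):
  ∅ × ∅ = {} (∅)
  {x2} × {a} = {(x2,a)}
  {x2} × {b} = {(x2,b)}
  {x3} × {a} = {(x3,a)}
  {x3} × {b} = {(x3,b)}
  {x1, x2} × {a} = {(x1,a), (x2,a)}
  {x1, x2} × {b} = {(x1,b), (x2,b)}
  {x2} × {a, b} = {(x2,a), (x2,b)}
  {x2, x3} × {a} = {(x2,a), (x3,a)}
  {x2, x3} × {b} = {(x2,b), (x3,b)}
  {x3} × {a, b} = {(x3,a), (x3,b)}
  {x1, x2, x3} × {a} = {(x1,a), (x2,a), (x3,a)}
  {x1, x2, x3} × {b} = {(x1,b), (x2,b), (x3,b)}
  {x1, x2} × {a, b} = {(x1,a), (x1,b), (x2,a), (x2,b)}
  {x2, x3} × {a, b} = {(x2,a), (x2,b), (x3,a), (x3,b)}
  {x1, x2, x3} × {a, b} = {(x1,a), (x1,b), (x2,a), (x2,b), (x3,a), (x3,b)}
These 16 distinct sets form the basis B.
Close under arbitrary unions to get τ_{X×Y}; counting gives |τ_{X×Y}| = 36.


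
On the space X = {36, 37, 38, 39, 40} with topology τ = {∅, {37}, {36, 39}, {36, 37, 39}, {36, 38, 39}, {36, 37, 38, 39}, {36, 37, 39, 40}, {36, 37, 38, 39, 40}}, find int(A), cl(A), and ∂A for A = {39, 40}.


int(A) = ∅, cl(A) = {36, 38, 39, 40}, ∂A = {36, 38, 39, 40}.

Closed sets in (X, τ) are complements of opens:
  closed(X, τ) = {∅, {38}, {40}, {37, 40}, {38, 40}, {37, 38, 40}, {36, 38, 39, 40}, {36, 37, 38, 39, 40}}.
int(A) = ⋃ {U ∈ τ : U ⊆ A}. Opens contained in A: ∅.
Taking the union of these: int(A) = ∅.
cl(A) = ⋂ {C closed : A ⊆ C}. Closed sets containing A: {36, 38, 39, 40}, {36, 37, 38, 39, 40}.
Intersecting these: cl(A) = {36, 38, 39, 40}.
∂A = cl(A) ∖ int(A) = {36, 38, 39, 40} ∖ ∅ = {36, 38, 39, 40}.


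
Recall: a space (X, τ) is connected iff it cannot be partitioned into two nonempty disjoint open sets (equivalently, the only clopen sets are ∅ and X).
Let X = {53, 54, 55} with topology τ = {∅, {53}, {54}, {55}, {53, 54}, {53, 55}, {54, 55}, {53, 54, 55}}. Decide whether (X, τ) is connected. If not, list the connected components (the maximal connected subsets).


(X, τ) is disconnected; components = [{53}, {54}, {55}].

Find clopen sets (U ∈ τ with X ∖ U ∈ τ):
  U = ∅, X ∖ U = {53, 54, 55} — both open, so U is clopen.
  U = {53}, X ∖ U = {54, 55} — both open, so U is clopen.
  U = {54}, X ∖ U = {53, 55} — both open, so U is clopen.
  U = {55}, X ∖ U = {53, 54} — both open, so U is clopen.
  U = {53, 54}, X ∖ U = {55} — both open, so U is clopen.
  U = {53, 55}, X ∖ U = {54} — both open, so U is clopen.
  U = {54, 55}, X ∖ U = {53} — both open, so U is clopen.
  U = {53, 54, 55}, X ∖ U = ∅ — both open, so U is clopen.
Nontrivial clopen(s) exist: e.g. {53, 54}. So (X, τ) is disconnected.
Compute connected components by grouping points that agree on all clopens:
  component: {53}
  component: {54}
  component: {55}


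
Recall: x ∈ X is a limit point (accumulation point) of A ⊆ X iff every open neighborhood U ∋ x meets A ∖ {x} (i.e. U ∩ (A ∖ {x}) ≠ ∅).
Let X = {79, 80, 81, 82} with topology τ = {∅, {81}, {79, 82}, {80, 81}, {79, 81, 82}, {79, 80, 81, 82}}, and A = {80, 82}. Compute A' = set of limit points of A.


A' = {79}

For each x ∈ X, list the open sets U ∈ τ with x ∈ U, then check whether U ∩ (A ∖ {x}) ≠ ∅ for every such U.
  x = 79: opens ∋ x are {79, 82}, {79, 81, 82}, {79, 80, 81, 82}; each meets A ∖ {79}, so x IS a limit point.
  x = 80: open {80, 81} ∋ x has {80, 81} ∩ (A ∖ {80}) = ∅, so x is NOT a limit point.
  x = 81: open {81} ∋ x has {81} ∩ (A ∖ {81}) = ∅, so x is NOT a limit point.
  x = 82: open {79, 82} ∋ x has {79, 82} ∩ (A ∖ {82}) = ∅, so x is NOT a limit point.
Collecting: A' = {79}.


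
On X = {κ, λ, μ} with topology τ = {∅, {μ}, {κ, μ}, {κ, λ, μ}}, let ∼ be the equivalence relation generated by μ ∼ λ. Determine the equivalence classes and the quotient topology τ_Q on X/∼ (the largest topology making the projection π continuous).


X/∼ = {[κ], [λ=μ]}; |τ_Q| = 2.

Equivalence classes: [κ], [λ=μ].
Quotient map π: X → X/∼ sends κ ↦ [κ], λ ↦ [λ=μ], μ ↦ [λ=μ].
For each subset V ⊆ X/∼, compute π^{-1}(V) ⊆ X and check whether π^{-1}(V) ∈ τ. V is open in τ_Q iff π^{-1}(V) ∈ τ.
  V = {}: π^{-1}(V) = ∅ ∈ τ ✓.
  V = {[κ]}: π^{-1}(V) = {κ} ∉ τ ✗.
  V = {[λ=μ]}: π^{-1}(V) = {λ, μ} ∉ τ ✗.
  V = {[κ], [λ=μ]}: π^{-1}(V) = {κ, λ, μ} ∈ τ ✓.
Open sets in the quotient: τ_Q = {{}, {[κ], [λ=μ]}} (2 elements).


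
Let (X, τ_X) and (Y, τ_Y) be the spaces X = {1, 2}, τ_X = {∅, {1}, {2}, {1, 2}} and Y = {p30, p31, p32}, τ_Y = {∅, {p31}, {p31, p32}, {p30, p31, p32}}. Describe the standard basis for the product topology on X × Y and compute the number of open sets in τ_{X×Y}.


Basis B = {∅ × ∅, {1} × {p31}, {2} × {p31}, {1} × {p31, p32}, {1, 2} × {p31}, {2} × {p31, p32}, {1} × {p30, p31, p32}, {2} × {p30, p31, p32}, {1, 2} × {p31, p32}, {1, 2} × {p30, p31, p32}}; |τ_{X×Y}| = 16.

Enumerate products U × V with U ∈ τ_X, V ∈ τ_Y (deduplicated):
  ∅ × ∅ = {} (∅)
  {1} × {p31} = {(1,p31)}
  {2} × {p31} = {(2,p31)}
  {1} × {p31, p32} = {(1,p31), (1,p32)}
  {1, 2} × {p31} = {(1,p31), (2,p31)}
  {2} × {p31, p32} = {(2,p31), (2,p32)}
  {1} × {p30, p31, p32} = {(1,p30), (1,p31), (1,p32)}
  {2} × {p30, p31, p32} = {(2,p30), (2,p31), (2,p32)}
  {1, 2} × {p31, p32} = {(1,p31), (1,p32), (2,p31), (2,p32)}
  {1, 2} × {p30, p31, p32} = {(1,p30), (1,p31), (1,p32), (2,p30), (2,p31), (2,p32)}
These 10 distinct sets form the basis B.
Close under arbitrary unions to get τ_{X×Y}; counting gives |τ_{X×Y}| = 16.


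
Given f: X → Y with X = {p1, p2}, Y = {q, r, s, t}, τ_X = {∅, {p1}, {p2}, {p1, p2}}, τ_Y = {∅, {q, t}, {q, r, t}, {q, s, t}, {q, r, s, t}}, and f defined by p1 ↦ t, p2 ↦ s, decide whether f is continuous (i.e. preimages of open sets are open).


f IS continuous.

Compute f^{-1}(U) for each U ∈ τ_Y:
  U = ∅: f^{-1}(U) = ∅ ∈ τ_X ✓.
  U = {q, t}: f^{-1}(U) = {p1} ∈ τ_X ✓.
  U = {q, r, t}: f^{-1}(U) = {p1} ∈ τ_X ✓.
  U = {q, s, t}: f^{-1}(U) = {p1, p2} ∈ τ_X ✓.
  U = {q, r, s, t}: f^{-1}(U) = {p1, p2} ∈ τ_X ✓.
Every preimage lies in τ_X, so f IS continuous.


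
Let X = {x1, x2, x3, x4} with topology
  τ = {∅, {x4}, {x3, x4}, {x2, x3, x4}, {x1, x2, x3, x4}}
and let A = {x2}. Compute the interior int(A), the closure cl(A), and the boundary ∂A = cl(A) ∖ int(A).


int(A) = ∅, cl(A) = {x1, x2}, ∂A = {x1, x2}.

Closed sets in (X, τ) are complements of opens:
  closed(X, τ) = {∅, {x1}, {x1, x2}, {x1, x2, x3}, {x1, x2, x3, x4}}.
int(A) = ⋃ {U ∈ τ : U ⊆ A}. Opens contained in A: ∅.
Taking the union of these: int(A) = ∅.
cl(A) = ⋂ {C closed : A ⊆ C}. Closed sets containing A: {x1, x2}, {x1, x2, x3}, {x1, x2, x3, x4}.
Intersecting these: cl(A) = {x1, x2}.
∂A = cl(A) ∖ int(A) = {x1, x2} ∖ ∅ = {x1, x2}.


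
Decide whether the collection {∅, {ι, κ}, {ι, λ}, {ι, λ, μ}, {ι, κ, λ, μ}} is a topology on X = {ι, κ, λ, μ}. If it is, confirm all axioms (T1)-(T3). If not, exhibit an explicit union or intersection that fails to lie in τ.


τ is NOT a topology on X.

Axiom (T1): ∅ ∈ τ? Yes; X ∈ τ? Yes.
Axiom (T2/T3): check pairwise unions and intersections of members of τ.
Counterexample for (T3): {ι, κ} ∩ {ι, λ} = {ι} ∉ τ. Therefore τ is NOT a topology.


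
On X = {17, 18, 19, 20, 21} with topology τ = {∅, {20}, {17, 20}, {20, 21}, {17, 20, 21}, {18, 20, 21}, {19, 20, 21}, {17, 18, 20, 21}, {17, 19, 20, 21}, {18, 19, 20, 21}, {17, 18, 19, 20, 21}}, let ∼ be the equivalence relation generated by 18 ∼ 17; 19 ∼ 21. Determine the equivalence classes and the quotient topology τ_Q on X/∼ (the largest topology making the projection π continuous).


X/∼ = {[17=18], [19=21], [20]}; |τ_Q| = 4.

Equivalence classes: [17=18], [19=21], [20].
Quotient map π: X → X/∼ sends 17 ↦ [17=18], 18 ↦ [17=18], 19 ↦ [19=21], 20 ↦ [20], 21 ↦ [19=21].
For each subset V ⊆ X/∼, compute π^{-1}(V) ⊆ X and check whether π^{-1}(V) ∈ τ. V is open in τ_Q iff π^{-1}(V) ∈ τ.
  V = {}: π^{-1}(V) = ∅ ∈ τ ✓.
  V = {[17=18]}: π^{-1}(V) = {17, 18} ∉ τ ✗.
  V = {[19=21]}: π^{-1}(V) = {19, 21} ∉ τ ✗.
  V = {[17=18], [19=21]}: π^{-1}(V) = {17, 18, 19, 21} ∉ τ ✗.
  V = {[20]}: π^{-1}(V) = {20} ∈ τ ✓.
  V = {[17=18], [20]}: π^{-1}(V) = {17, 18, 20} ∉ τ ✗.
  V = {[19=21], [20]}: π^{-1}(V) = {19, 20, 21} ∈ τ ✓.
  V = {[17=18], [19=21], [20]}: π^{-1}(V) = {17, 18, 19, 20, 21} ∈ τ ✓.
Open sets in the quotient: τ_Q = {{}, {[20]}, {[19=21], [20]}, {[17=18], [19=21], [20]}} (4 elements).


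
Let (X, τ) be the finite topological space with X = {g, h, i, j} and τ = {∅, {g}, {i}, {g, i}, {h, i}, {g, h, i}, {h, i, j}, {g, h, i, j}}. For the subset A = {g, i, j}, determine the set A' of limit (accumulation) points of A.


A' = {h, j}

For each x ∈ X, list the open sets U ∈ τ with x ∈ U, then check whether U ∩ (A ∖ {x}) ≠ ∅ for every such U.
  x = g: open {g} ∋ x has {g} ∩ (A ∖ {g}) = ∅, so x is NOT a limit point.
  x = h: opens ∋ x are {h, i}, {g, h, i}, {h, i, j}, {g, h, i, j}; each meets A ∖ {h}, so x IS a limit point.
  x = i: open {i} ∋ x has {i} ∩ (A ∖ {i}) = ∅, so x is NOT a limit point.
  x = j: opens ∋ x are {h, i, j}, {g, h, i, j}; each meets A ∖ {j}, so x IS a limit point.
Collecting: A' = {h, j}.


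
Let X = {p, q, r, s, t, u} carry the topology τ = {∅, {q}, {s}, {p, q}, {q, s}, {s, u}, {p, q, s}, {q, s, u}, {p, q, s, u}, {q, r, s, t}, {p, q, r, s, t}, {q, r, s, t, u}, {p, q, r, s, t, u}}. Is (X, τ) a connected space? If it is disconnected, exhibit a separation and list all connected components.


(X, τ) is connected.

Find clopen sets (U ∈ τ with X ∖ U ∈ τ):
  U = ∅, X ∖ U = {p, q, r, s, t, u} — both open, so U is clopen.
  U = {p, q, r, s, t, u}, X ∖ U = ∅ — both open, so U is clopen.
Only trivial clopens (∅ and X) exist, so (X, τ) is connected.
Compute connected components by grouping points that agree on all clopens:
  component: {p, q, r, s, t, u}


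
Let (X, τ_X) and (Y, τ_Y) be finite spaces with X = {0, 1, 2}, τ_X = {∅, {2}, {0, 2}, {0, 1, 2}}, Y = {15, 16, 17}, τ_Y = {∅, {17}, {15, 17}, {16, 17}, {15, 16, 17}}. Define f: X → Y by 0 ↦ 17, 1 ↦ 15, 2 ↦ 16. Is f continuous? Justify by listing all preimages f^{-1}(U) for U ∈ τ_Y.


f is NOT continuous.

Compute f^{-1}(U) for each U ∈ τ_Y:
  U = ∅: f^{-1}(U) = ∅ ∈ τ_X ✓.
  U = {17}: f^{-1}(U) = {0} ∉ τ_X ✗.
  U = {15, 17}: f^{-1}(U) = {0, 1} ∉ τ_X ✗.
  U = {16, 17}: f^{-1}(U) = {0, 2} ∈ τ_X ✓.
  U = {15, 16, 17}: f^{-1}(U) = {0, 1, 2} ∈ τ_X ✓.
Found U = {17} with f^{-1}(U) = {0} not in τ_X. Therefore f is NOT continuous.


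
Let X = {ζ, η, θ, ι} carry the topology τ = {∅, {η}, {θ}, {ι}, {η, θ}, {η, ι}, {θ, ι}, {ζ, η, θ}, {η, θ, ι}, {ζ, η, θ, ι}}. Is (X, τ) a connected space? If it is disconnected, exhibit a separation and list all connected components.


(X, τ) is disconnected; components = [{ι}, {ζ, η, θ}].

Find clopen sets (U ∈ τ with X ∖ U ∈ τ):
  U = ∅, X ∖ U = {ζ, η, θ, ι} — both open, so U is clopen.
  U = {ι}, X ∖ U = {ζ, η, θ} — both open, so U is clopen.
  U = {ζ, η, θ}, X ∖ U = {ι} — both open, so U is clopen.
  U = {ζ, η, θ, ι}, X ∖ U = ∅ — both open, so U is clopen.
Nontrivial clopen(s) exist: e.g. {ζ, η, θ}. So (X, τ) is disconnected.
Compute connected components by grouping points that agree on all clopens:
  component: {ι}
  component: {ζ, η, θ}


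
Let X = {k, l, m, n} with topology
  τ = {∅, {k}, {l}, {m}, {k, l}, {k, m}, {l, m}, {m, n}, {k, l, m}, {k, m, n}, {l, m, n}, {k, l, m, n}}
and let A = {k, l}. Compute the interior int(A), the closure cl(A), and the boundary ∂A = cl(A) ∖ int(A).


int(A) = {k, l}, cl(A) = {k, l}, ∂A = ∅.

Closed sets in (X, τ) are complements of opens:
  closed(X, τ) = {∅, {k}, {l}, {n}, {k, l}, {k, n}, {l, n}, {m, n}, {k, l, n}, {k, m, n}, {l, m, n}, {k, l, m, n}}.
int(A) = ⋃ {U ∈ τ : U ⊆ A}. Opens contained in A: ∅, {k}, {l}, {k, l}.
Taking the union of these: int(A) = {k, l}.
cl(A) = ⋂ {C closed : A ⊆ C}. Closed sets containing A: {k, l}, {k, l, n}, {k, l, m, n}.
Intersecting these: cl(A) = {k, l}.
∂A = cl(A) ∖ int(A) = {k, l} ∖ {k, l} = ∅.


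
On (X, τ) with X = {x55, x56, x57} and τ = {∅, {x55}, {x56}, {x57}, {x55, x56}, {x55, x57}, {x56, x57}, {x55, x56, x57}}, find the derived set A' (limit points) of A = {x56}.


A' = ∅

For each x ∈ X, list the open sets U ∈ τ with x ∈ U, then check whether U ∩ (A ∖ {x}) ≠ ∅ for every such U.
  x = x55: open {x55} ∋ x has {x55} ∩ (A ∖ {x55}) = ∅, so x is NOT a limit point.
  x = x56: open {x56} ∋ x has {x56} ∩ (A ∖ {x56}) = ∅, so x is NOT a limit point.
  x = x57: open {x57} ∋ x has {x57} ∩ (A ∖ {x57}) = ∅, so x is NOT a limit point.
Collecting: A' = ∅.


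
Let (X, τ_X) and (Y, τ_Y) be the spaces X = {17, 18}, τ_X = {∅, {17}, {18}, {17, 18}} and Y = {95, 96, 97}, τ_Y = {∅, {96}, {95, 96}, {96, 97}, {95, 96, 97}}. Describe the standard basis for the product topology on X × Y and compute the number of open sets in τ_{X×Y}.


Basis B = {∅ × ∅, {17} × {96}, {18} × {96}, {17} × {95, 96}, {17} × {96, 97}, {17, 18} × {96}, {18} × {95, 96}, {18} × {96, 97}, {17} × {95, 96, 97}, {18} × {95, 96, 97}, {17, 18} × {95, 96}, {17, 18} × {96, 97}, {17, 18} × {95, 96, 97}}; |τ_{X×Y}| = 25.

Enumerate products U × V with U ∈ τ_X, V ∈ τ_Y (deduplicated):
  ∅ × ∅ = {} (∅)
  {17} × {96} = {(17,96)}
  {18} × {96} = {(18,96)}
  {17} × {95, 96} = {(17,95), (17,96)}
  {17} × {96, 97} = {(17,96), (17,97)}
  {17, 18} × {96} = {(17,96), (18,96)}
  {18} × {95, 96} = {(18,95), (18,96)}
  {18} × {96, 97} = {(18,96), (18,97)}
  {17} × {95, 96, 97} = {(17,95), (17,96), (17,97)}
  {18} × {95, 96, 97} = {(18,95), (18,96), (18,97)}
  {17, 18} × {95, 96} = {(17,95), (17,96), (18,95), (18,96)}
  {17, 18} × {96, 97} = {(17,96), (17,97), (18,96), (18,97)}
  {17, 18} × {95, 96, 97} = {(17,95), (17,96), (17,97), (18,95), (18,96), (18,97)}
These 13 distinct sets form the basis B.
Close under arbitrary unions to get τ_{X×Y}; counting gives |τ_{X×Y}| = 25.


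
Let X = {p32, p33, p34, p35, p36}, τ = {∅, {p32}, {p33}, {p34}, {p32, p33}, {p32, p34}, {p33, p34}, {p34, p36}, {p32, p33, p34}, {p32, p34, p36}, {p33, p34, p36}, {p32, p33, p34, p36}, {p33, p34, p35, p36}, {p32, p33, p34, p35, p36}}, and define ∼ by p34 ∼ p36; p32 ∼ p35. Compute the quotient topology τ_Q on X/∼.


X/∼ = {[p32=p35], [p33], [p34=p36]}; |τ_Q| = 5.

Equivalence classes: [p32=p35], [p33], [p34=p36].
Quotient map π: X → X/∼ sends p32 ↦ [p32=p35], p33 ↦ [p33], p34 ↦ [p34=p36], p35 ↦ [p32=p35], p36 ↦ [p34=p36].
For each subset V ⊆ X/∼, compute π^{-1}(V) ⊆ X and check whether π^{-1}(V) ∈ τ. V is open in τ_Q iff π^{-1}(V) ∈ τ.
  V = {}: π^{-1}(V) = ∅ ∈ τ ✓.
  V = {[p32=p35]}: π^{-1}(V) = {p32, p35} ∉ τ ✗.
  V = {[p33]}: π^{-1}(V) = {p33} ∈ τ ✓.
  V = {[p32=p35], [p33]}: π^{-1}(V) = {p32, p33, p35} ∉ τ ✗.
  V = {[p34=p36]}: π^{-1}(V) = {p34, p36} ∈ τ ✓.
  V = {[p32=p35], [p34=p36]}: π^{-1}(V) = {p32, p34, p35, p36} ∉ τ ✗.
  V = {[p33], [p34=p36]}: π^{-1}(V) = {p33, p34, p36} ∈ τ ✓.
  V = {[p32=p35], [p33], [p34=p36]}: π^{-1}(V) = {p32, p33, p34, p35, p36} ∈ τ ✓.
Open sets in the quotient: τ_Q = {{}, {[p33]}, {[p34=p36]}, {[p33], [p34=p36]}, {[p32=p35], [p33], [p34=p36]}} (5 elements).


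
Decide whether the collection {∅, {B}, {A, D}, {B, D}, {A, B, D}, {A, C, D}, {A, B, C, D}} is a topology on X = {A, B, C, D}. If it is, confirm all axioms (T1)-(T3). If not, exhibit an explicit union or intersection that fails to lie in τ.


τ is NOT a topology on X.

Axiom (T1): ∅ ∈ τ? Yes; X ∈ τ? Yes.
Axiom (T2/T3): check pairwise unions and intersections of members of τ.
Counterexample for (T3): {A, D} ∩ {B, D} = {D} ∉ τ. Therefore τ is NOT a topology.


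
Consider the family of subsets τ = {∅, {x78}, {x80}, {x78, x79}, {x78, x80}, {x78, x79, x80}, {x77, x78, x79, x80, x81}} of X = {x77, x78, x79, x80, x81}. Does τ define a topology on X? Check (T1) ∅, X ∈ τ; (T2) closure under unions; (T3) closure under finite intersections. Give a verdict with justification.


τ IS a topology on X.

Axiom (T1): ∅ ∈ τ? Yes; X ∈ τ? Yes.
Axiom (T2/T3): check pairwise unions and intersections of members of τ.
All pairwise intersections and unions checked — each lies in τ. Therefore τ satisfies (T1), (T2), (T3): it IS a topology on X.


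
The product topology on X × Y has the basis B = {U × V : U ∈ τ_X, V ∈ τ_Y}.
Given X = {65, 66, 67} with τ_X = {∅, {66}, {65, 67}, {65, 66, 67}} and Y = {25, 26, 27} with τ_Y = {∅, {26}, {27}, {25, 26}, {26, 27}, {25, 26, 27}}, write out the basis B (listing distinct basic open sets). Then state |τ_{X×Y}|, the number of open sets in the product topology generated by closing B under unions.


Basis B = {∅ × ∅, {66} × {26}, {66} × {27}, {65, 67} × {26}, {65, 67} × {27}, {66} × {25, 26}, {66} × {26, 27}, {65, 66, 67} × {26}, {65, 66, 67} × {27}, {66} × {25, 26, 27}, {65, 67} × {25, 26}, {65, 67} × {26, 27}, {65, 67} × {25, 26, 27}, {65, 66, 67} × {25, 26}, {65, 66, 67} × {26, 27}, {65, 66, 67} × {25, 26, 27}}; |τ_{X×Y}| = 36.

Enumerate products U × V with U ∈ τ_X, V ∈ τ_Y (deduplicated):
  ∅ × ∅ = {} (∅)
  {66} × {26} = {(66,26)}
  {66} × {27} = {(66,27)}
  {65, 67} × {26} = {(65,26), (67,26)}
  {65, 67} × {27} = {(65,27), (67,27)}
  {66} × {25, 26} = {(66,25), (66,26)}
  {66} × {26, 27} = {(66,26), (66,27)}
  {65, 66, 67} × {26} = {(65,26), (66,26), (67,26)}
  {65, 66, 67} × {27} = {(65,27), (66,27), (67,27)}
  {66} × {25, 26, 27} = {(66,25), (66,26), (66,27)}
  {65, 67} × {25, 26} = {(65,25), (65,26), (67,25), (67,26)}
  {65, 67} × {26, 27} = {(65,26), (65,27), (67,26), (67,27)}
  {65, 67} × {25, 26, 27} = {(65,25), (65,26), (65,27), (67,25), (67,26), (67,27)}
  {65, 66, 67} × {25, 26} = {(65,25), (65,26), (66,25), (66,26), (67,25), (67,26)}
  {65, 66, 67} × {26, 27} = {(65,26), (65,27), (66,26), (66,27), (67,26), (67,27)}
  {65, 66, 67} × {25, 26, 27} = {(65,25), (65,26), (65,27), (66,25), (66,26), (66,27), (67,25), (67,26), (67,27)}
These 16 distinct sets form the basis B.
Close under arbitrary unions to get τ_{X×Y}; counting gives |τ_{X×Y}| = 36.


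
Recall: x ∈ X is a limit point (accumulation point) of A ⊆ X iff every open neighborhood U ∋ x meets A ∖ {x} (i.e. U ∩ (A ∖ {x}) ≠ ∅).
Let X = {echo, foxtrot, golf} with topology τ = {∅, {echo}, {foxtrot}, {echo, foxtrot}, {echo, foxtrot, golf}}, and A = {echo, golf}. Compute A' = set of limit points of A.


A' = {golf}

For each x ∈ X, list the open sets U ∈ τ with x ∈ U, then check whether U ∩ (A ∖ {x}) ≠ ∅ for every such U.
  x = echo: open {echo} ∋ x has {echo} ∩ (A ∖ {echo}) = ∅, so x is NOT a limit point.
  x = foxtrot: open {foxtrot} ∋ x has {foxtrot} ∩ (A ∖ {foxtrot}) = ∅, so x is NOT a limit point.
  x = golf: opens ∋ x are {echo, foxtrot, golf}; each meets A ∖ {golf}, so x IS a limit point.
Collecting: A' = {golf}.


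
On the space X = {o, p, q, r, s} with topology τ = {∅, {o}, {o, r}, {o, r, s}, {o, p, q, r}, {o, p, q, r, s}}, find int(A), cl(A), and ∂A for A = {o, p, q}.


int(A) = {o}, cl(A) = {o, p, q, r, s}, ∂A = {p, q, r, s}.

Closed sets in (X, τ) are complements of opens:
  closed(X, τ) = {∅, {s}, {p, q}, {p, q, s}, {p, q, r, s}, {o, p, q, r, s}}.
int(A) = ⋃ {U ∈ τ : U ⊆ A}. Opens contained in A: ∅, {o}.
Taking the union of these: int(A) = {o}.
cl(A) = ⋂ {C closed : A ⊆ C}. Closed sets containing A: {o, p, q, r, s}.
Intersecting these: cl(A) = {o, p, q, r, s}.
∂A = cl(A) ∖ int(A) = {o, p, q, r, s} ∖ {o} = {p, q, r, s}.


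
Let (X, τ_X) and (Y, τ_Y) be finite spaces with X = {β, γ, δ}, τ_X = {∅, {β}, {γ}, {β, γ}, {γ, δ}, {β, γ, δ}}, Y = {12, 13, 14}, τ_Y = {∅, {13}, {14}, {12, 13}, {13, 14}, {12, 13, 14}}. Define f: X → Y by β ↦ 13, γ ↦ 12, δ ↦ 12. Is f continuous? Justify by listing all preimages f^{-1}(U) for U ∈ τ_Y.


f IS continuous.

Compute f^{-1}(U) for each U ∈ τ_Y:
  U = ∅: f^{-1}(U) = ∅ ∈ τ_X ✓.
  U = {13}: f^{-1}(U) = {β} ∈ τ_X ✓.
  U = {14}: f^{-1}(U) = ∅ ∈ τ_X ✓.
  U = {12, 13}: f^{-1}(U) = {β, γ, δ} ∈ τ_X ✓.
  U = {13, 14}: f^{-1}(U) = {β} ∈ τ_X ✓.
  U = {12, 13, 14}: f^{-1}(U) = {β, γ, δ} ∈ τ_X ✓.
Every preimage lies in τ_X, so f IS continuous.


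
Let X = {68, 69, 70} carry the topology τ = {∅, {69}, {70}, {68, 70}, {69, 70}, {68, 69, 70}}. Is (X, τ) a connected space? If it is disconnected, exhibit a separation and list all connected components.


(X, τ) is disconnected; components = [{69}, {68, 70}].

Find clopen sets (U ∈ τ with X ∖ U ∈ τ):
  U = ∅, X ∖ U = {68, 69, 70} — both open, so U is clopen.
  U = {69}, X ∖ U = {68, 70} — both open, so U is clopen.
  U = {68, 70}, X ∖ U = {69} — both open, so U is clopen.
  U = {68, 69, 70}, X ∖ U = ∅ — both open, so U is clopen.
Nontrivial clopen(s) exist: e.g. {68, 70}. So (X, τ) is disconnected.
Compute connected components by grouping points that agree on all clopens:
  component: {69}
  component: {68, 70}


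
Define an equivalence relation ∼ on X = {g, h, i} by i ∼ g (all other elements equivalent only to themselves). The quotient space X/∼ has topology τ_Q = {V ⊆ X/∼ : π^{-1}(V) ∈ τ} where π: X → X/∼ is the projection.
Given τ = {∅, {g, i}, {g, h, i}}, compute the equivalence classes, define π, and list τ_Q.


X/∼ = {[g=i], [h]}; |τ_Q| = 3.

Equivalence classes: [g=i], [h].
Quotient map π: X → X/∼ sends g ↦ [g=i], h ↦ [h], i ↦ [g=i].
For each subset V ⊆ X/∼, compute π^{-1}(V) ⊆ X and check whether π^{-1}(V) ∈ τ. V is open in τ_Q iff π^{-1}(V) ∈ τ.
  V = {}: π^{-1}(V) = ∅ ∈ τ ✓.
  V = {[g=i]}: π^{-1}(V) = {g, i} ∈ τ ✓.
  V = {[h]}: π^{-1}(V) = {h} ∉ τ ✗.
  V = {[g=i], [h]}: π^{-1}(V) = {g, h, i} ∈ τ ✓.
Open sets in the quotient: τ_Q = {{}, {[g=i]}, {[g=i], [h]}} (3 elements).


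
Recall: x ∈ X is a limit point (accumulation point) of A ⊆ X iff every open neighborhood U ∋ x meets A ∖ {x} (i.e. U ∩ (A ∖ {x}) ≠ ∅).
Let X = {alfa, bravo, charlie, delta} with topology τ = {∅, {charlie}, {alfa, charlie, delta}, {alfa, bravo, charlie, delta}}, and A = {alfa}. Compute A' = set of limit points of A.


A' = {bravo, delta}

For each x ∈ X, list the open sets U ∈ τ with x ∈ U, then check whether U ∩ (A ∖ {x}) ≠ ∅ for every such U.
  x = alfa: open {alfa, charlie, delta} ∋ x has {alfa, charlie, delta} ∩ (A ∖ {alfa}) = ∅, so x is NOT a limit point.
  x = bravo: opens ∋ x are {alfa, bravo, charlie, delta}; each meets A ∖ {bravo}, so x IS a limit point.
  x = charlie: open {charlie} ∋ x has {charlie} ∩ (A ∖ {charlie}) = ∅, so x is NOT a limit point.
  x = delta: opens ∋ x are {alfa, charlie, delta}, {alfa, bravo, charlie, delta}; each meets A ∖ {delta}, so x IS a limit point.
Collecting: A' = {bravo, delta}.


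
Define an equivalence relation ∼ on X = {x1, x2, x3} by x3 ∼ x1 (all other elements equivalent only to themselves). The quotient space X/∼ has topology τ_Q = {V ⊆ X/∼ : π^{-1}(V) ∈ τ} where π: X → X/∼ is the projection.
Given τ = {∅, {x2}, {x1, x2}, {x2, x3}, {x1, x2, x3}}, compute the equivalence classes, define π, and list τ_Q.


X/∼ = {[x1=x3], [x2]}; |τ_Q| = 3.

Equivalence classes: [x1=x3], [x2].
Quotient map π: X → X/∼ sends x1 ↦ [x1=x3], x2 ↦ [x2], x3 ↦ [x1=x3].
For each subset V ⊆ X/∼, compute π^{-1}(V) ⊆ X and check whether π^{-1}(V) ∈ τ. V is open in τ_Q iff π^{-1}(V) ∈ τ.
  V = {}: π^{-1}(V) = ∅ ∈ τ ✓.
  V = {[x1=x3]}: π^{-1}(V) = {x1, x3} ∉ τ ✗.
  V = {[x2]}: π^{-1}(V) = {x2} ∈ τ ✓.
  V = {[x1=x3], [x2]}: π^{-1}(V) = {x1, x2, x3} ∈ τ ✓.
Open sets in the quotient: τ_Q = {{}, {[x2]}, {[x1=x3], [x2]}} (3 elements).


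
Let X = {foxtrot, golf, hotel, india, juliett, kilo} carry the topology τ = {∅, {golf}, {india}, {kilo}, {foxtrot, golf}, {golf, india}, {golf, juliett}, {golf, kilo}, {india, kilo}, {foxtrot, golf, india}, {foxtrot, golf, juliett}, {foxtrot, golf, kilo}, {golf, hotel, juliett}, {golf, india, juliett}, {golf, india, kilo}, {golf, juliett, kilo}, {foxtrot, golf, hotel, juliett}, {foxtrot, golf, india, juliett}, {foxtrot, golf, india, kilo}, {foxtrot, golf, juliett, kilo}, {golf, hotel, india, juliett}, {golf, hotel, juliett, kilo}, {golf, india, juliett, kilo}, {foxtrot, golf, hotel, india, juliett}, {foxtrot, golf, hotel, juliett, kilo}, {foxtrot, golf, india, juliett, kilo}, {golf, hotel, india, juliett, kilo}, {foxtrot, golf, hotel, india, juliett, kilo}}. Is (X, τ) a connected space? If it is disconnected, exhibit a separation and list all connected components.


(X, τ) is disconnected; components = [{india}, {kilo}, {foxtrot, golf, hotel, juliett}].

Find clopen sets (U ∈ τ with X ∖ U ∈ τ):
  U = ∅, X ∖ U = {foxtrot, golf, hotel, india, juliett, kilo} — both open, so U is clopen.
  U = {india}, X ∖ U = {foxtrot, golf, hotel, juliett, kilo} — both open, so U is clopen.
  U = {kilo}, X ∖ U = {foxtrot, golf, hotel, india, juliett} — both open, so U is clopen.
  U = {india, kilo}, X ∖ U = {foxtrot, golf, hotel, juliett} — both open, so U is clopen.
  U = {foxtrot, golf, hotel, juliett}, X ∖ U = {india, kilo} — both open, so U is clopen.
  U = {foxtrot, golf, hotel, india, juliett}, X ∖ U = {kilo} — both open, so U is clopen.
  U = {foxtrot, golf, hotel, juliett, kilo}, X ∖ U = {india} — both open, so U is clopen.
  U = {foxtrot, golf, hotel, india, juliett, kilo}, X ∖ U = ∅ — both open, so U is clopen.
Nontrivial clopen(s) exist: e.g. {india, kilo}. So (X, τ) is disconnected.
Compute connected components by grouping points that agree on all clopens:
  component: {india}
  component: {kilo}
  component: {foxtrot, golf, hotel, juliett}


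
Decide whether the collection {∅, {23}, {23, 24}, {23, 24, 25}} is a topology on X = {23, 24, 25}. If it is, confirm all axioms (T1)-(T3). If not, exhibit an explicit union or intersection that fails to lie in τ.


τ IS a topology on X.

Axiom (T1): ∅ ∈ τ? Yes; X ∈ τ? Yes.
Axiom (T2/T3): check pairwise unions and intersections of members of τ.
All pairwise intersections and unions checked — each lies in τ. Therefore τ satisfies (T1), (T2), (T3): it IS a topology on X.


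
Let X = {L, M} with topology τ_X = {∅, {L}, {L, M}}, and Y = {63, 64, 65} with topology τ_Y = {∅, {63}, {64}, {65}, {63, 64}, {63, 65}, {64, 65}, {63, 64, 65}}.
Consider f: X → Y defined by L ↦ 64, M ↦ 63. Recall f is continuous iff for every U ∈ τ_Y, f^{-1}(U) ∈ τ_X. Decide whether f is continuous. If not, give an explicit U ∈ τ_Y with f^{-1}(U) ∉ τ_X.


f is NOT continuous.

Compute f^{-1}(U) for each U ∈ τ_Y:
  U = ∅: f^{-1}(U) = ∅ ∈ τ_X ✓.
  U = {63}: f^{-1}(U) = {M} ∉ τ_X ✗.
  U = {64}: f^{-1}(U) = {L} ∈ τ_X ✓.
  U = {65}: f^{-1}(U) = ∅ ∈ τ_X ✓.
  U = {63, 64}: f^{-1}(U) = {L, M} ∈ τ_X ✓.
  U = {63, 65}: f^{-1}(U) = {M} ∉ τ_X ✗.
  U = {64, 65}: f^{-1}(U) = {L} ∈ τ_X ✓.
  U = {63, 64, 65}: f^{-1}(U) = {L, M} ∈ τ_X ✓.
Found U = {63} with f^{-1}(U) = {M} not in τ_X. Therefore f is NOT continuous.


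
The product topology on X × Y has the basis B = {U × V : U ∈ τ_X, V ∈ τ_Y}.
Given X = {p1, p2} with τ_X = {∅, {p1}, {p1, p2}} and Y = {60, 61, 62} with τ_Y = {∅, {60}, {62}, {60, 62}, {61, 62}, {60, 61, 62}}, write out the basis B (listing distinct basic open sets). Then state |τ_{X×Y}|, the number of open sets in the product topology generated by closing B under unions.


Basis B = {∅ × ∅, {p1} × {60}, {p1} × {62}, {p1} × {60, 62}, {p1, p2} × {60}, {p1} × {61, 62}, {p1, p2} × {62}, {p1} × {60, 61, 62}, {p1, p2} × {60, 62}, {p1, p2} × {61, 62}, {p1, p2} × {60, 61, 62}}; |τ_{X×Y}| = 18.

Enumerate products U × V with U ∈ τ_X, V ∈ τ_Y (deduplicated):
  ∅ × ∅ = {} (∅)
  {p1} × {60} = {(p1,60)}
  {p1} × {62} = {(p1,62)}
  {p1} × {60, 62} = {(p1,60), (p1,62)}
  {p1, p2} × {60} = {(p1,60), (p2,60)}
  {p1} × {61, 62} = {(p1,61), (p1,62)}
  {p1, p2} × {62} = {(p1,62), (p2,62)}
  {p1} × {60, 61, 62} = {(p1,60), (p1,61), (p1,62)}
  {p1, p2} × {60, 62} = {(p1,60), (p1,62), (p2,60), (p2,62)}
  {p1, p2} × {61, 62} = {(p1,61), (p1,62), (p2,61), (p2,62)}
  {p1, p2} × {60, 61, 62} = {(p1,60), (p1,61), (p1,62), (p2,60), (p2,61), (p2,62)}
These 11 distinct sets form the basis B.
Close under arbitrary unions to get τ_{X×Y}; counting gives |τ_{X×Y}| = 18.


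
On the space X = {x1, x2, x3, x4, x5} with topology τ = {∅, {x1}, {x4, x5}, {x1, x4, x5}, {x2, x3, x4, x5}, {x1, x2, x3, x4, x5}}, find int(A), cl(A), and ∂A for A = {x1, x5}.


int(A) = {x1}, cl(A) = {x1, x2, x3, x4, x5}, ∂A = {x2, x3, x4, x5}.

Closed sets in (X, τ) are complements of opens:
  closed(X, τ) = {∅, {x1}, {x2, x3}, {x1, x2, x3}, {x2, x3, x4, x5}, {x1, x2, x3, x4, x5}}.
int(A) = ⋃ {U ∈ τ : U ⊆ A}. Opens contained in A: ∅, {x1}.
Taking the union of these: int(A) = {x1}.
cl(A) = ⋂ {C closed : A ⊆ C}. Closed sets containing A: {x1, x2, x3, x4, x5}.
Intersecting these: cl(A) = {x1, x2, x3, x4, x5}.
∂A = cl(A) ∖ int(A) = {x1, x2, x3, x4, x5} ∖ {x1} = {x2, x3, x4, x5}.


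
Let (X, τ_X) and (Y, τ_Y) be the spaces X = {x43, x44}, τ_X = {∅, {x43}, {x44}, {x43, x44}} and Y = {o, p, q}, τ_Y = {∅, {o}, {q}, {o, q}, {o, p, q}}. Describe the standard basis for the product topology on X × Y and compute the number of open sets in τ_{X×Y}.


Basis B = {∅ × ∅, {x43} × {o}, {x43} × {q}, {x44} × {o}, {x44} × {q}, {x43} × {o, q}, {x43, x44} × {o}, {x43, x44} × {q}, {x44} × {o, q}, {x43} × {o, p, q}, {x44} × {o, p, q}, {x43, x44} × {o, q}, {x43, x44} × {o, p, q}}; |τ_{X×Y}| = 25.

Enumerate products U × V with U ∈ τ_X, V ∈ τ_Y (deduplicated):
  ∅ × ∅ = {} (∅)
  {x43} × {o} = {(x43,o)}
  {x43} × {q} = {(x43,q)}
  {x44} × {o} = {(x44,o)}
  {x44} × {q} = {(x44,q)}
  {x43} × {o, q} = {(x43,o), (x43,q)}
  {x43, x44} × {o} = {(x43,o), (x44,o)}
  {x43, x44} × {q} = {(x43,q), (x44,q)}
  {x44} × {o, q} = {(x44,o), (x44,q)}
  {x43} × {o, p, q} = {(x43,o), (x43,p), (x43,q)}
  {x44} × {o, p, q} = {(x44,o), (x44,p), (x44,q)}
  {x43, x44} × {o, q} = {(x43,o), (x43,q), (x44,o), (x44,q)}
  {x43, x44} × {o, p, q} = {(x43,o), (x43,p), (x43,q), (x44,o), (x44,p), (x44,q)}
These 13 distinct sets form the basis B.
Close under arbitrary unions to get τ_{X×Y}; counting gives |τ_{X×Y}| = 25.


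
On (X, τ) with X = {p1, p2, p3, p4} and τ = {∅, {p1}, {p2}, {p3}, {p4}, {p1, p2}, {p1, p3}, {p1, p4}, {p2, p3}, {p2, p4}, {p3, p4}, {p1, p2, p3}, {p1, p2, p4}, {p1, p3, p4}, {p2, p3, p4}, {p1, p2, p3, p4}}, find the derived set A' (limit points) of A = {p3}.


A' = ∅

For each x ∈ X, list the open sets U ∈ τ with x ∈ U, then check whether U ∩ (A ∖ {x}) ≠ ∅ for every such U.
  x = p1: open {p1} ∋ x has {p1} ∩ (A ∖ {p1}) = ∅, so x is NOT a limit point.
  x = p2: open {p2} ∋ x has {p2} ∩ (A ∖ {p2}) = ∅, so x is NOT a limit point.
  x = p3: open {p3} ∋ x has {p3} ∩ (A ∖ {p3}) = ∅, so x is NOT a limit point.
  x = p4: open {p4} ∋ x has {p4} ∩ (A ∖ {p4}) = ∅, so x is NOT a limit point.
Collecting: A' = ∅.


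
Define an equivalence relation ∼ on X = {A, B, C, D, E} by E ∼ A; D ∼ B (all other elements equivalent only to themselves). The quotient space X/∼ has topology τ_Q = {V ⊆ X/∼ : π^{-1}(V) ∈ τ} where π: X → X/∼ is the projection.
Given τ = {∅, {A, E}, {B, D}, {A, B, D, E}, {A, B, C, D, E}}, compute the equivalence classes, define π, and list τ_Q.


X/∼ = {[A=E], [B=D], [C]}; |τ_Q| = 5.

Equivalence classes: [A=E], [B=D], [C].
Quotient map π: X → X/∼ sends A ↦ [A=E], B ↦ [B=D], C ↦ [C], D ↦ [B=D], E ↦ [A=E].
For each subset V ⊆ X/∼, compute π^{-1}(V) ⊆ X and check whether π^{-1}(V) ∈ τ. V is open in τ_Q iff π^{-1}(V) ∈ τ.
  V = {}: π^{-1}(V) = ∅ ∈ τ ✓.
  V = {[A=E]}: π^{-1}(V) = {A, E} ∈ τ ✓.
  V = {[B=D]}: π^{-1}(V) = {B, D} ∈ τ ✓.
  V = {[A=E], [B=D]}: π^{-1}(V) = {A, B, D, E} ∈ τ ✓.
  V = {[C]}: π^{-1}(V) = {C} ∉ τ ✗.
  V = {[A=E], [C]}: π^{-1}(V) = {A, C, E} ∉ τ ✗.
  V = {[B=D], [C]}: π^{-1}(V) = {B, C, D} ∉ τ ✗.
  V = {[A=E], [B=D], [C]}: π^{-1}(V) = {A, B, C, D, E} ∈ τ ✓.
Open sets in the quotient: τ_Q = {{}, {[A=E]}, {[B=D]}, {[A=E], [B=D]}, {[A=E], [B=D], [C]}} (5 elements).
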